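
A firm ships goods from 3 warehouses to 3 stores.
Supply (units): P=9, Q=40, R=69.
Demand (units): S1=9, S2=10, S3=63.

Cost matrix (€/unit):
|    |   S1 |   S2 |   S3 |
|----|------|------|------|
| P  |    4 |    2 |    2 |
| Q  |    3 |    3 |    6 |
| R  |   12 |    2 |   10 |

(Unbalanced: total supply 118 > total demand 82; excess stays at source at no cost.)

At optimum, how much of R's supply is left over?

36

An optimal plan:
  P–S3: 9 units
  Q–S1: 9 units
  Q–S3: 31 units
  R–S2: 10 units
  R–S3: 23 units
Total cost = €481.
R ships 33 of its 69, leaving 36.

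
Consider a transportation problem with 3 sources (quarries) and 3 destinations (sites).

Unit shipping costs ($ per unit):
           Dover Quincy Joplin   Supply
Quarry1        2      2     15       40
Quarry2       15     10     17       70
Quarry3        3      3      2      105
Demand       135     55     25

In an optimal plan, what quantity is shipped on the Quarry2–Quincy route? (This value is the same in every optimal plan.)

The minimum-cost plan:
  Quarry1->Dover: 40 truckloads
  Quarry2->Dover: 15 truckloads
  Quarry2->Quincy: 55 truckloads
  Quarry3->Dover: 80 truckloads
  Quarry3->Joplin: 25 truckloads
Total cost = $1145.
So Quarry2→Quincy carries 55 truckloads.

55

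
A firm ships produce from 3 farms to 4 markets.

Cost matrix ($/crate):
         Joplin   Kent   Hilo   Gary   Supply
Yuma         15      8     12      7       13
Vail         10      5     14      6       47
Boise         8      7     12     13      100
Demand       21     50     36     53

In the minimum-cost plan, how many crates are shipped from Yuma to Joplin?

The minimum-cost plan:
  Yuma–Gary: 13 crates
  Vail–Kent: 7 crates
  Vail–Gary: 40 crates
  Boise–Joplin: 21 crates
  Boise–Kent: 43 crates
  Boise–Hilo: 36 crates
Total cost = $1267.
The route Yuma→Joplin is not used.

0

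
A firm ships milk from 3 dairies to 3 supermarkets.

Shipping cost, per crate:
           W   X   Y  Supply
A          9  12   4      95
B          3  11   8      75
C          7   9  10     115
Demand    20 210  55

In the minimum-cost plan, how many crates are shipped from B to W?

20

Solving gives:
  A to X: 40 crates
  A to Y: 55 crates
  B to W: 20 crates
  B to X: 55 crates
  C to X: 115 crates
Total cost = 2400.
So B→W carries 20 crates.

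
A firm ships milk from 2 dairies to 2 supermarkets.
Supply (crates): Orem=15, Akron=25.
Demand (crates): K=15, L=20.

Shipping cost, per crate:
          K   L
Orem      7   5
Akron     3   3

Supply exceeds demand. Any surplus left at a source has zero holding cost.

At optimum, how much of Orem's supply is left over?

An optimal plan:
  Orem to L: 10 × 5 = 50
  Akron to K: 15 × 3 = 45
  Akron to L: 10 × 3 = 30
Total cost = 125.
Orem ships 10 of its 15, leaving 5.

5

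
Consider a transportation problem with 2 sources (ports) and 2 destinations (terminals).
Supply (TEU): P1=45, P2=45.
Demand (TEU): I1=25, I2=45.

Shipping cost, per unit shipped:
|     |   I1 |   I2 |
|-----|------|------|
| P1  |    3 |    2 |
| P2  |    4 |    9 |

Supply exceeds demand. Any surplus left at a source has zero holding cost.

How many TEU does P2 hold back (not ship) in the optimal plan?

An optimal plan:
  P1→I2: 45 × 2 = 90
  P2→I1: 25 × 4 = 100
Total cost = 190.
P2 ships 25 of its 45, leaving 20.

20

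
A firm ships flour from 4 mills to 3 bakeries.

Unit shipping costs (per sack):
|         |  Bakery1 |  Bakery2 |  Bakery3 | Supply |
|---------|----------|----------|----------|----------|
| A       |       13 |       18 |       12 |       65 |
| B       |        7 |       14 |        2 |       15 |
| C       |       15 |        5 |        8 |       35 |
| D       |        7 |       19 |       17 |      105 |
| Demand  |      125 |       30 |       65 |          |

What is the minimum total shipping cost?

One minimum-cost allocation:
  A to Bakery1: 20 × 13 = 260
  A to Bakery3: 45 × 12 = 540
  B to Bakery3: 15 × 2 = 30
  C to Bakery2: 30 × 5 = 150
  C to Bakery3: 5 × 8 = 40
  D to Bakery1: 105 × 7 = 735
Total = 260 + 540 + 30 + 150 + 40 + 735 = 1755.

1755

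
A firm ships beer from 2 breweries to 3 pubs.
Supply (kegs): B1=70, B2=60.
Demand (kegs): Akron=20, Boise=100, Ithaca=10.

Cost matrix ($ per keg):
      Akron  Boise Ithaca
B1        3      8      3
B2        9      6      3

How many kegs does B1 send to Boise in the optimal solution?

40

The minimum-cost plan:
  B1 to Akron: 20 × $3 = $60
  B1 to Boise: 40 × $8 = $320
  B1 to Ithaca: 10 × $3 = $30
  B2 to Boise: 60 × $6 = $360
Total cost = $770.
So B1→Boise carries 40 kegs.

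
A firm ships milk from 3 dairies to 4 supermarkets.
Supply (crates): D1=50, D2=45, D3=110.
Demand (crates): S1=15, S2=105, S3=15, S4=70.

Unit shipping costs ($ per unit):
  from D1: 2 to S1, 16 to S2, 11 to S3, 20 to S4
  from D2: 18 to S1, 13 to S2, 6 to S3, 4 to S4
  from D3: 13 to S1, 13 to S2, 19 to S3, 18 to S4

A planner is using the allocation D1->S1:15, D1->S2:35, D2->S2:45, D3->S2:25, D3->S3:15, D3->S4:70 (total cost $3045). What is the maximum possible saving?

815

Current plan cost = 15·2 + 35·16 + 45·13 + 25·13 + 15·19 + 70·18 = $3045.
Optimal plan:
  D1->S1: 15 × $2 = $30
  D1->S3: 15 × $11 = $165
  D1->S4: 20 × $20 = $400
  D2->S4: 45 × $4 = $180
  D3->S2: 105 × $13 = $1365
  D3->S4: 5 × $18 = $90
Optimal cost = $2230.
Saving = 3045 − 2230 = $815.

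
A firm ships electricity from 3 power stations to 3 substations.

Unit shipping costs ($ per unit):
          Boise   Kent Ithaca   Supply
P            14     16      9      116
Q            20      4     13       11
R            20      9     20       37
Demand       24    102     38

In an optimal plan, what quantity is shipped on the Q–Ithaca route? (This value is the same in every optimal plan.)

0

Solving gives:
  P to Boise: 24 MWh
  P to Kent: 54 MWh
  P to Ithaca: 38 MWh
  Q to Kent: 11 MWh
  R to Kent: 37 MWh
Total cost = $1919.
The route Q→Ithaca is not used.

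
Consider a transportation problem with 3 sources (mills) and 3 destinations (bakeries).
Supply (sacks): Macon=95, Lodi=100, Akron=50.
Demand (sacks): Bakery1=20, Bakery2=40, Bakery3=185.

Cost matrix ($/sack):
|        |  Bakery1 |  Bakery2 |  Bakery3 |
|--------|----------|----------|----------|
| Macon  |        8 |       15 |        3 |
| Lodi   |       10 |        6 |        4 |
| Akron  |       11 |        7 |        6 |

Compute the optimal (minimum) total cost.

1125

Optimal allocation:
  Macon–Bakery1: 10 sacks
  Macon–Bakery3: 85 sacks
  Lodi–Bakery3: 100 sacks
  Akron–Bakery1: 10 sacks
  Akron–Bakery2: 40 sacks
Total cost = $1125.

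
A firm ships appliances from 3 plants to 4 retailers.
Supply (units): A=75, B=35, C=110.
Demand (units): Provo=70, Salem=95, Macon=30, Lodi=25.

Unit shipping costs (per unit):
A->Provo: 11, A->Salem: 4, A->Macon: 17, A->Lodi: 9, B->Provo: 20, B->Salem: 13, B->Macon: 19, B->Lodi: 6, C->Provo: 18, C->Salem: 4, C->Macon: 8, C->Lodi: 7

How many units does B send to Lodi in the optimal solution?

25

The minimum-cost plan:
  A→Provo: 60 × 11 = 660
  A→Salem: 15 × 4 = 60
  B→Provo: 10 × 20 = 200
  B→Lodi: 25 × 6 = 150
  C→Salem: 80 × 4 = 320
  C→Macon: 30 × 8 = 240
Total cost = 1630.
So B→Lodi carries 25 units.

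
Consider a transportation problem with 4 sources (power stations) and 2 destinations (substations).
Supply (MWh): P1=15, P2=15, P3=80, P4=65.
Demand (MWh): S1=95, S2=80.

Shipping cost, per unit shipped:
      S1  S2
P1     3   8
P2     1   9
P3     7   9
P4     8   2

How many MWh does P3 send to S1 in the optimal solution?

65

Solving gives:
  P1–S1: 15 × 3 = 45
  P2–S1: 15 × 1 = 15
  P3–S1: 65 × 7 = 455
  P3–S2: 15 × 9 = 135
  P4–S2: 65 × 2 = 130
Total cost = 780.
So P3→S1 carries 65 MWh.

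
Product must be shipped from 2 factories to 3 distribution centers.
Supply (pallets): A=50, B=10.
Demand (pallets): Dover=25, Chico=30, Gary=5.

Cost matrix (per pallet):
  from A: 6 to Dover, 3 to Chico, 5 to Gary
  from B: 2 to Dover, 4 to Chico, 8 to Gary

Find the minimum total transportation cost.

225

An optimal shipping plan:
  A–Dover: 15 × 6 = 90
  A–Chico: 30 × 3 = 90
  A–Gary: 5 × 5 = 25
  B–Dover: 10 × 2 = 20
Total = 90 + 90 + 25 + 20 = 225.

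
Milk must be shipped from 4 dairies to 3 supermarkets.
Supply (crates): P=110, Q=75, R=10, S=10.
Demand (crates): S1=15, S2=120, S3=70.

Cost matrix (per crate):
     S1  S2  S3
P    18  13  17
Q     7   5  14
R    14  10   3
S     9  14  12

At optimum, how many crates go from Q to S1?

5

Optimal shipments:
  P–S2: 50 × 13 = 650
  P–S3: 60 × 17 = 1020
  Q–S1: 5 × 7 = 35
  Q–S2: 70 × 5 = 350
  R–S3: 10 × 3 = 30
  S–S1: 10 × 9 = 90
Total cost = 2175.
So Q→S1 carries 5 crates.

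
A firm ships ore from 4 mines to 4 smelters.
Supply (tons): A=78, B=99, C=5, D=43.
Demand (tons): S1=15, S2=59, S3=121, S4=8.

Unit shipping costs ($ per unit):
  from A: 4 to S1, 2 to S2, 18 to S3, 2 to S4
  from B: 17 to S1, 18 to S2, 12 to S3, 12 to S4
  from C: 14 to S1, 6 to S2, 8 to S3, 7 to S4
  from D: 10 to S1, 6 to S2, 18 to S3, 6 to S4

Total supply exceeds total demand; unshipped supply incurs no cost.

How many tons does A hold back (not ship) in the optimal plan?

0

Minimum-cost shipments:
  A->S1: 15 × $4 = $60
  A->S2: 59 × $2 = $118
  A->S4: 4 × $2 = $8
  B->S3: 99 × $12 = $1188
  C->S3: 5 × $8 = $40
  D->S3: 17 × $18 = $306
  D->S4: 4 × $6 = $24
Total cost = $1744.
A ships 78 of its 78, leaving 0.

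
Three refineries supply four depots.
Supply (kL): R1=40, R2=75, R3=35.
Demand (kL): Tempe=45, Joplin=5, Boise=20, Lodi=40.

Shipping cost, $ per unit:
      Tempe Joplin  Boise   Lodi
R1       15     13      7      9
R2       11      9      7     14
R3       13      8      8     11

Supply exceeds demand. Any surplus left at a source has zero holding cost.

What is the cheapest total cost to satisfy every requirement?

An optimal shipping plan:
  R1 to Lodi: 40 kL
  R2 to Tempe: 45 kL
  R2 to Boise: 20 kL
  R3 to Joplin: 5 kL
Total cost = $1035.
(Supply check: R1 ships 40; R2 ships 65; R3 ships 5.)

1035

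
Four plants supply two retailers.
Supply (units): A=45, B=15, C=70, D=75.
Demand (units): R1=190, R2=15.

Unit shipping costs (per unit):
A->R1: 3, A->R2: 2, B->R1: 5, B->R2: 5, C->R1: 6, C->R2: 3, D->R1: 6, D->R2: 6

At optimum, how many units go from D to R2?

Optimal shipments:
  A->R1: 45 × 3 = 135
  B->R1: 15 × 5 = 75
  C->R1: 55 × 6 = 330
  C->R2: 15 × 3 = 45
  D->R1: 75 × 6 = 450
Total cost = 1035.
The route D→R2 is not used.

0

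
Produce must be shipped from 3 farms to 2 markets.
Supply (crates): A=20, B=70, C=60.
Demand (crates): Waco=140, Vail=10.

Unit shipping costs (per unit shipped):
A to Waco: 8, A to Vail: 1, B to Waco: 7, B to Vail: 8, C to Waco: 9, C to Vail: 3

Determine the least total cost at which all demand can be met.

1120

A cheapest plan:
  A→Waco: 10 × 8 = 80
  A→Vail: 10 × 1 = 10
  B→Waco: 70 × 7 = 490
  C→Waco: 60 × 9 = 540
Total = 80 + 10 + 490 + 540 = 1120.
(Supply check: A ships 20; B ships 70; C ships 60.)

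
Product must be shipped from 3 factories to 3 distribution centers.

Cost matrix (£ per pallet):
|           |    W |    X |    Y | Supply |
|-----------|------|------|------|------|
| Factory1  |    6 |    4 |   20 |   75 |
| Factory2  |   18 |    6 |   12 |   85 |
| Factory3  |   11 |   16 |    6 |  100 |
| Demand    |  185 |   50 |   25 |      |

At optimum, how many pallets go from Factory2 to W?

10

Solving gives:
  Factory1 to W: 75 × £6 = £450
  Factory2 to W: 10 × £18 = £180
  Factory2 to X: 50 × £6 = £300
  Factory2 to Y: 25 × £12 = £300
  Factory3 to W: 100 × £11 = £1100
Total cost = £2330.
So Factory2→W carries 10 pallets.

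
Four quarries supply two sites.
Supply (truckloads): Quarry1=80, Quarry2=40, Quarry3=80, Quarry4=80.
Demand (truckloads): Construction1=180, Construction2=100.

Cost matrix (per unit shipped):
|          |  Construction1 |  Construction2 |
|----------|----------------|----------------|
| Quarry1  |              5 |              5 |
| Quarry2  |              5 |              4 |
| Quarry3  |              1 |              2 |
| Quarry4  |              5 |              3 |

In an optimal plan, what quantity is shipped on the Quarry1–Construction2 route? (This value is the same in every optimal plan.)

Solving gives:
  Quarry1–Construction1: 80 × 5 = 400
  Quarry2–Construction1: 20 × 5 = 100
  Quarry2–Construction2: 20 × 4 = 80
  Quarry3–Construction1: 80 × 1 = 80
  Quarry4–Construction2: 80 × 3 = 240
Total cost = 900.
The route Quarry1→Construction2 is not used.

0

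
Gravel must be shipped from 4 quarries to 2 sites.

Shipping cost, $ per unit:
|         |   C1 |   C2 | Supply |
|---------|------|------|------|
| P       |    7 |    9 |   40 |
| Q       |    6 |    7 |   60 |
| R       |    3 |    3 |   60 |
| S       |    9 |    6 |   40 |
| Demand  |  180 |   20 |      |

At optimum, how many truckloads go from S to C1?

Optimal shipments:
  P->C1: 40 × $7 = $280
  Q->C1: 60 × $6 = $360
  R->C1: 60 × $3 = $180
  S->C1: 20 × $9 = $180
  S->C2: 20 × $6 = $120
Total cost = $1120.
So S→C1 carries 20 truckloads.

20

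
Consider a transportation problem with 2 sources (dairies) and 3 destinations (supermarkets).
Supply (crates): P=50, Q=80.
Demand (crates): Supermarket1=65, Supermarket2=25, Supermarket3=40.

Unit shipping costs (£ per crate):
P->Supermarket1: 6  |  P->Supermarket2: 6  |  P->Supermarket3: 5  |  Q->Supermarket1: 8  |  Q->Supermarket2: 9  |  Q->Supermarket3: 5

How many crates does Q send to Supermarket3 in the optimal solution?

40

Solving gives:
  P to Supermarket1: 25 crates
  P to Supermarket2: 25 crates
  Q to Supermarket1: 40 crates
  Q to Supermarket3: 40 crates
Total cost = £820.
So Q→Supermarket3 carries 40 crates.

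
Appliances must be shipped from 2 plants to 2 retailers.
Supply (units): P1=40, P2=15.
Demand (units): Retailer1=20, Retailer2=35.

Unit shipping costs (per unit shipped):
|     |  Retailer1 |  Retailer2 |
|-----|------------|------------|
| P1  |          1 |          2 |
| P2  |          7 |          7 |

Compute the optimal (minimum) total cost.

One minimum-cost allocation:
  P1→Retailer1: 20 units
  P1→Retailer2: 20 units
  P2→Retailer2: 15 units
Total cost = 165.
(Supply check: P1 ships 40; P2 ships 15.)

165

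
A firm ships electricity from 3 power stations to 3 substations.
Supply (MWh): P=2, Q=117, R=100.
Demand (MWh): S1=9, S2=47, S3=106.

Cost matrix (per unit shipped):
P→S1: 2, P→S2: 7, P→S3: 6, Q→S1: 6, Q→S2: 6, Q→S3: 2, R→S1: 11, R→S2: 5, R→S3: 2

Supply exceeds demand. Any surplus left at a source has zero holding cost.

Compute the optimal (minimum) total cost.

A cheapest plan:
  P->S1: 2 × 2 = 4
  Q->S1: 7 × 6 = 42
  Q->S3: 106 × 2 = 212
  R->S2: 47 × 5 = 235
Total = 4 + 42 + 212 + 235 = 493.
(Supply check: P ships 2; Q ships 113; R ships 47.)

493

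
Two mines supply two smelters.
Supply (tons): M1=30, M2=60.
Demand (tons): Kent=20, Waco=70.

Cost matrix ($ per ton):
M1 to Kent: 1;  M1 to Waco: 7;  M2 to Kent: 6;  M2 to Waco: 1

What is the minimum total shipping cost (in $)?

150

An optimal shipping plan:
  M1→Kent: 20 tons
  M1→Waco: 10 tons
  M2→Waco: 60 tons
Total cost = $150.
(Supply check: M1 ships 30; M2 ships 60.)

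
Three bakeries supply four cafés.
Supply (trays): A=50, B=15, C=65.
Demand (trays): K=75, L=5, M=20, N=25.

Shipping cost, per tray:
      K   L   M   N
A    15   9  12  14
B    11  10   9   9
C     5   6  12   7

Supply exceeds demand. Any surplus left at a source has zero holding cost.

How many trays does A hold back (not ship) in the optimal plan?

5

Minimum-cost shipments:
  A to K: 10 trays
  A to L: 5 trays
  A to M: 20 trays
  A to N: 10 trays
  B to N: 15 trays
  C to K: 65 trays
Total cost = 1035.
A ships 45 of its 50, leaving 5.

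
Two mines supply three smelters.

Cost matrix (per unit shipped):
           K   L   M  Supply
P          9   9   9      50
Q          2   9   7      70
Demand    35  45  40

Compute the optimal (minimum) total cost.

An optimal shipping plan:
  P to L: 45 tons
  P to M: 5 tons
  Q to K: 35 tons
  Q to M: 35 tons
Total cost = 765.
(Supply check: P ships 50; Q ships 70.)

765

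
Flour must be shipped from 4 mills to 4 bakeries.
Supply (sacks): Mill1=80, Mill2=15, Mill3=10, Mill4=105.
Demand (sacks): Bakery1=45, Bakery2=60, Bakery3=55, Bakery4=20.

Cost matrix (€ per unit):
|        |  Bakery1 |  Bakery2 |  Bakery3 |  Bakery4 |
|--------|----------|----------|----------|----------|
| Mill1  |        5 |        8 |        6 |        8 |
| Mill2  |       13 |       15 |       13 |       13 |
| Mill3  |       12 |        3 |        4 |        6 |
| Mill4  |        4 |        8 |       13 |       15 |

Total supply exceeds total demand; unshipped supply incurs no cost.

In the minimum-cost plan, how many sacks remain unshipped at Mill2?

Minimum-cost shipments:
  Mill1 to Bakery2: 5 × €8 = €40
  Mill1 to Bakery3: 55 × €6 = €330
  Mill1 to Bakery4: 20 × €8 = €160
  Mill3 to Bakery2: 10 × €3 = €30
  Mill4 to Bakery1: 45 × €4 = €180
  Mill4 to Bakery2: 45 × €8 = €360
Total cost = €1100.
Mill2 ships 0 of its 15, leaving 15.

15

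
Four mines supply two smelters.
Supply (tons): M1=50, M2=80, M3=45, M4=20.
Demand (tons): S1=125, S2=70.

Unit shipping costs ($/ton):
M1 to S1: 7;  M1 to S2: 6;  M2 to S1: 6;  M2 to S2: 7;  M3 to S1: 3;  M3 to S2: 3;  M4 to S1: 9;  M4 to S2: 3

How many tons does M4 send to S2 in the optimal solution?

The minimum-cost plan:
  M1→S2: 50 × $6 = $300
  M2→S1: 80 × $6 = $480
  M3→S1: 45 × $3 = $135
  M4→S2: 20 × $3 = $60
Total cost = $975.
So M4→S2 carries 20 tons.

20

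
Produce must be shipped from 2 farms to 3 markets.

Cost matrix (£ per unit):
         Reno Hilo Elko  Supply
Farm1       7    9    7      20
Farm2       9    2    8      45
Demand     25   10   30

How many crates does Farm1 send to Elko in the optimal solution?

0

The minimum-cost plan:
  Farm1->Reno: 20 × £7 = £140
  Farm2->Reno: 5 × £9 = £45
  Farm2->Hilo: 10 × £2 = £20
  Farm2->Elko: 30 × £8 = £240
Total cost = £445.
The route Farm1→Elko is not used.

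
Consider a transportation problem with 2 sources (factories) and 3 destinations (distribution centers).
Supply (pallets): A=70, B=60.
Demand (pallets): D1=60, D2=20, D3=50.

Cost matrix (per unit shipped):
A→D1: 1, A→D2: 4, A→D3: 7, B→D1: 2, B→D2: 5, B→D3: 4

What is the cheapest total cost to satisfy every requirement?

An optimal shipping plan:
  A–D1: 60 pallets
  A–D2: 10 pallets
  B–D2: 10 pallets
  B–D3: 50 pallets
Total cost = 350.
(Supply check: A ships 70; B ships 60.)

350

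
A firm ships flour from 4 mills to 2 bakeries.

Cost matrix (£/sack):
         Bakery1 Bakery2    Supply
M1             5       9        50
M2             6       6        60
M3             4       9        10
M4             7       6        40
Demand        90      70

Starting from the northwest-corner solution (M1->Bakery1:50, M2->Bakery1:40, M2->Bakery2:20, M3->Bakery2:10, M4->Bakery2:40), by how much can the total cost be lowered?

50

Current plan cost = 50·5 + 40·6 + 20·6 + 10·9 + 40·6 = £940.
Optimal plan:
  M1->Bakery1: 50 × £5 = £250
  M2->Bakery1: 30 × £6 = £180
  M2->Bakery2: 30 × £6 = £180
  M3->Bakery1: 10 × £4 = £40
  M4->Bakery2: 40 × £6 = £240
Optimal cost = £890.
Saving = 940 − 890 = £50.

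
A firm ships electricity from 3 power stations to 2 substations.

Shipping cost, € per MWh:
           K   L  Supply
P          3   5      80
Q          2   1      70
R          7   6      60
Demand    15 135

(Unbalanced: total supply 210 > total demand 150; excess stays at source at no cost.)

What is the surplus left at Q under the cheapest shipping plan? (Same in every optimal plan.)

0

An optimal plan:
  P to K: 15 × €3 = €45
  P to L: 65 × €5 = €325
  Q to L: 70 × €1 = €70
Total cost = €440.
Q ships 70 of its 70, leaving 0.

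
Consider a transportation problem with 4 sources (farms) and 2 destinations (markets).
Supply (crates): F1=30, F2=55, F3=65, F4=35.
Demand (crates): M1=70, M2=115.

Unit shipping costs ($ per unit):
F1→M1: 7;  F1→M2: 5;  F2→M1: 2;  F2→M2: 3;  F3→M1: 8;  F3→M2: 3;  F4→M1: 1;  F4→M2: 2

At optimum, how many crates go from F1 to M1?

Solving gives:
  F1 to M2: 30 × $5 = $150
  F2 to M1: 55 × $2 = $110
  F3 to M2: 65 × $3 = $195
  F4 to M1: 15 × $1 = $15
  F4 to M2: 20 × $2 = $40
Total cost = $510.
The route F1→M1 is not used.

0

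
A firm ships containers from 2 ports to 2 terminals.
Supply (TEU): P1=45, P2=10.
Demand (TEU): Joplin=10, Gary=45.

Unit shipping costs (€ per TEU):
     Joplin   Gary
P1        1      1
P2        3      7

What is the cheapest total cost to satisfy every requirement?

Optimal allocation:
  P1 to Gary: 45 × €1 = €45
  P2 to Joplin: 10 × €3 = €30
Total = 45 + 30 = €75.
(Supply check: P1 ships 45; P2 ships 10.)

75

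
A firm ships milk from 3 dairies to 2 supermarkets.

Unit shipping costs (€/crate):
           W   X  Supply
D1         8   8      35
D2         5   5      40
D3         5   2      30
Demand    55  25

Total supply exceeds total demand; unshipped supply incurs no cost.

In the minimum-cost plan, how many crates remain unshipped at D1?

25

Minimum-cost shipments:
  D1->W: 10 × €8 = €80
  D2->W: 40 × €5 = €200
  D3->W: 5 × €5 = €25
  D3->X: 25 × €2 = €50
Total cost = €355.
D1 ships 10 of its 35, leaving 25.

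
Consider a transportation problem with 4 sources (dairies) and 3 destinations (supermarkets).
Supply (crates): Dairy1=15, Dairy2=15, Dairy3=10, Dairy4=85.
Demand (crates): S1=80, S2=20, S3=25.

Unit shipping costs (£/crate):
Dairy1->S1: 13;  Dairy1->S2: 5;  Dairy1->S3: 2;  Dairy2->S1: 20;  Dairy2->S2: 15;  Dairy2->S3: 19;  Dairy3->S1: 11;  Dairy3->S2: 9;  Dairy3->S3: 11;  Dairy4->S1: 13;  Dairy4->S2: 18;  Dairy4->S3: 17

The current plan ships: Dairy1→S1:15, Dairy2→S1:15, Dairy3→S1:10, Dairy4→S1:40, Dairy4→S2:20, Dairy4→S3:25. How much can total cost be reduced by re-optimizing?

430

Current plan cost = 15·13 + 15·20 + 10·11 + 40·13 + 20·18 + 25·17 = £1910.
Optimal plan:
  Dairy1→S3: 15 crates
  Dairy2→S2: 15 crates
  Dairy3→S2: 5 crates
  Dairy3→S3: 5 crates
  Dairy4→S1: 80 crates
  Dairy4→S3: 5 crates
Optimal cost = £1480.
Saving = 1910 − 1480 = £430.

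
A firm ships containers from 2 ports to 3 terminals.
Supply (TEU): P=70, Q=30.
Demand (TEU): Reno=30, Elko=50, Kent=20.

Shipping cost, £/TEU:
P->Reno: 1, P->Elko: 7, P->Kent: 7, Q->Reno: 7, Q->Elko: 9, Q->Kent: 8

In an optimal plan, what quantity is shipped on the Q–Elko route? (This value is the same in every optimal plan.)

10

Solving gives:
  P to Reno: 30 × £1 = £30
  P to Elko: 40 × £7 = £280
  Q to Elko: 10 × £9 = £90
  Q to Kent: 20 × £8 = £160
Total cost = £560.
So Q→Elko carries 10 TEU.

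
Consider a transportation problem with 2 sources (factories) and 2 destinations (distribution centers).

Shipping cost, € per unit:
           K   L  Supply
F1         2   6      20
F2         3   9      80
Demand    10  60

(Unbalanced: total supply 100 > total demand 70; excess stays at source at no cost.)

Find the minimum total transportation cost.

510

An optimal shipping plan:
  F1->L: 20 pallets
  F2->K: 10 pallets
  F2->L: 40 pallets
Total cost = €510.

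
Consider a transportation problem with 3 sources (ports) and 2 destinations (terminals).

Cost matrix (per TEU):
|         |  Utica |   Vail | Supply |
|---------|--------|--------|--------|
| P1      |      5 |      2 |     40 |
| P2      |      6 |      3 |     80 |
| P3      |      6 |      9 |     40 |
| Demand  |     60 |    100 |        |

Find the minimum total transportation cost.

A cheapest plan:
  P1→Vail: 40 TEU
  P2→Utica: 20 TEU
  P2→Vail: 60 TEU
  P3→Utica: 40 TEU
Total cost = 620.
(Supply check: P1 ships 40; P2 ships 80; P3 ships 40.)

620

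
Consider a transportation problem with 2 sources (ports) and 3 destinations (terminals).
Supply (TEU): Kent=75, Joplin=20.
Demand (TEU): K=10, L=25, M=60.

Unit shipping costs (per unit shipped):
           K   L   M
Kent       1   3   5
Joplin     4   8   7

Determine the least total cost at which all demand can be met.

425

Optimal allocation:
  Kent->K: 10 × 1 = 10
  Kent->L: 25 × 3 = 75
  Kent->M: 40 × 5 = 200
  Joplin->M: 20 × 7 = 140
Total = 10 + 75 + 200 + 140 = 425.
(Supply check: Kent ships 75; Joplin ships 20.)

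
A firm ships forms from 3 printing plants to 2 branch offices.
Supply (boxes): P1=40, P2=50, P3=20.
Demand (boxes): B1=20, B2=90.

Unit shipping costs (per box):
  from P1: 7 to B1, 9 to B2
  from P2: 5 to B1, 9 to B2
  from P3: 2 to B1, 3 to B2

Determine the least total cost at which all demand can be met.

Optimal allocation:
  P1→B2: 40 × 9 = 360
  P2→B1: 20 × 5 = 100
  P2→B2: 30 × 9 = 270
  P3→B2: 20 × 3 = 60
Total = 360 + 100 + 270 + 60 = 790.
(Supply check: P1 ships 40; P2 ships 50; P3 ships 20.)

790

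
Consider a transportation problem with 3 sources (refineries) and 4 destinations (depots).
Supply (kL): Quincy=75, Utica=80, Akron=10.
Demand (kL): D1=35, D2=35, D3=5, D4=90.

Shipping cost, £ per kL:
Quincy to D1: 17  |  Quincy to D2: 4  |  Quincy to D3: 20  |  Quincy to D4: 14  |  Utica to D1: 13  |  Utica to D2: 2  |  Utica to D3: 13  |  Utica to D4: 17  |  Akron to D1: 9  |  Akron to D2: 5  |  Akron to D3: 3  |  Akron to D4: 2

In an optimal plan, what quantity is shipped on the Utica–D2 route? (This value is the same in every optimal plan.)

Solving gives:
  Quincy to D4: 75 × £14 = £1050
  Utica to D1: 35 × £13 = £455
  Utica to D2: 35 × £2 = £70
  Utica to D3: 5 × £13 = £65
  Utica to D4: 5 × £17 = £85
  Akron to D4: 10 × £2 = £20
Total cost = £1745.
So Utica→D2 carries 35 kL.

35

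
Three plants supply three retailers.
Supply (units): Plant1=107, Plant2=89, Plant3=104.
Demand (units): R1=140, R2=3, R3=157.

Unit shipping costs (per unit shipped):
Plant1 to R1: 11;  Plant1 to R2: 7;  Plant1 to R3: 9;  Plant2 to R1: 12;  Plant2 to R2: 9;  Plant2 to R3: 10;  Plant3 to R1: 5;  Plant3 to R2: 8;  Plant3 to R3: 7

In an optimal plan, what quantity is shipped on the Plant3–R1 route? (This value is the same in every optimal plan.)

The minimum-cost plan:
  Plant1–R2: 3 × 7 = 21
  Plant1–R3: 104 × 9 = 936
  Plant2–R1: 36 × 12 = 432
  Plant2–R3: 53 × 10 = 530
  Plant3–R1: 104 × 5 = 520
Total cost = 2439.
So Plant3→R1 carries 104 units.

104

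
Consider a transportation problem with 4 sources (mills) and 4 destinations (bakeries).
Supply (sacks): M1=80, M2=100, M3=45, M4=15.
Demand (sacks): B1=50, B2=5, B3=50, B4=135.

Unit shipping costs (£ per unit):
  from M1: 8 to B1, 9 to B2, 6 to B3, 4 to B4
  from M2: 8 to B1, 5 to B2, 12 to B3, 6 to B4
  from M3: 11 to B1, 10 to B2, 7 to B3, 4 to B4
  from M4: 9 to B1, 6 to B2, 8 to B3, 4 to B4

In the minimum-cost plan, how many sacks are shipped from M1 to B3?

50

Optimal shipments:
  M1 to B3: 50 × £6 = £300
  M1 to B4: 30 × £4 = £120
  M2 to B1: 50 × £8 = £400
  M2 to B2: 5 × £5 = £25
  M2 to B4: 45 × £6 = £270
  M3 to B4: 45 × £4 = £180
  M4 to B4: 15 × £4 = £60
Total cost = £1355.
So M1→B3 carries 50 sacks.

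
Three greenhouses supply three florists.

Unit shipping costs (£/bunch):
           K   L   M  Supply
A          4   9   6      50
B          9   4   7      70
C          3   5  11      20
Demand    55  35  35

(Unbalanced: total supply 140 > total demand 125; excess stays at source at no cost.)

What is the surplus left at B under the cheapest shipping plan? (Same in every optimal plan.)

15

Minimum-cost shipments:
  A to K: 35 bunches
  A to M: 15 bunches
  B to L: 35 bunches
  B to M: 20 bunches
  C to K: 20 bunches
Total cost = £570.
B ships 55 of its 70, leaving 15.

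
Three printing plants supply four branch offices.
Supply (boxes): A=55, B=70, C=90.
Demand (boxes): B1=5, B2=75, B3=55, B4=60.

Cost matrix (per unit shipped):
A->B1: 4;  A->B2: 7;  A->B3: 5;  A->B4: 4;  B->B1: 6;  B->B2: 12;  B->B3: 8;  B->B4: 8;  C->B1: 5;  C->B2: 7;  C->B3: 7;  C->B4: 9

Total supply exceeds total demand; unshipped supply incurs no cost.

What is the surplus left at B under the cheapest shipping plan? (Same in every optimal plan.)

Minimum-cost shipments:
  A–B4: 55 × 4 = 220
  B–B1: 5 × 6 = 30
  B–B3: 40 × 8 = 320
  B–B4: 5 × 8 = 40
  C–B2: 75 × 7 = 525
  C–B3: 15 × 7 = 105
Total cost = 1240.
B ships 50 of its 70, leaving 20.

20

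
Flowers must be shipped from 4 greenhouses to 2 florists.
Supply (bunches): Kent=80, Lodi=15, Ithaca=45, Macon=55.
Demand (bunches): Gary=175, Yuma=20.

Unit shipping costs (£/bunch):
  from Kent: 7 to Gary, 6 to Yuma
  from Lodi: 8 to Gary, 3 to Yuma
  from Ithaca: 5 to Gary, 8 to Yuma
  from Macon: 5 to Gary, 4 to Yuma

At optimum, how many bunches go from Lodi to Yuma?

15

Optimal shipments:
  Kent–Gary: 75 × £7 = £525
  Kent–Yuma: 5 × £6 = £30
  Lodi–Yuma: 15 × £3 = £45
  Ithaca–Gary: 45 × £5 = £225
  Macon–Gary: 55 × £5 = £275
Total cost = £1100.
So Lodi→Yuma carries 15 bunches.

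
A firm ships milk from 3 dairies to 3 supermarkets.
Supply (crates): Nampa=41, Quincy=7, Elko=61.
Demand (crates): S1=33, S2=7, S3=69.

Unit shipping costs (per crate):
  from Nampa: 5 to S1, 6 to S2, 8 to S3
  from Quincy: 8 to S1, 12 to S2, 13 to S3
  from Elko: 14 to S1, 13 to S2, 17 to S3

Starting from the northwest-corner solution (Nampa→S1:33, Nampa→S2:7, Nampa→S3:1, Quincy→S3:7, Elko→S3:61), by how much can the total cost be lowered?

28

Current plan cost = 33·5 + 7·6 + 1·8 + 7·13 + 61·17 = 1343.
Optimal plan:
  Nampa→S3: 41 × 8 = 328
  Quincy→S1: 7 × 8 = 56
  Elko→S1: 26 × 14 = 364
  Elko→S2: 7 × 13 = 91
  Elko→S3: 28 × 17 = 476
Optimal cost = 1315.
Saving = 1343 − 1315 = 28.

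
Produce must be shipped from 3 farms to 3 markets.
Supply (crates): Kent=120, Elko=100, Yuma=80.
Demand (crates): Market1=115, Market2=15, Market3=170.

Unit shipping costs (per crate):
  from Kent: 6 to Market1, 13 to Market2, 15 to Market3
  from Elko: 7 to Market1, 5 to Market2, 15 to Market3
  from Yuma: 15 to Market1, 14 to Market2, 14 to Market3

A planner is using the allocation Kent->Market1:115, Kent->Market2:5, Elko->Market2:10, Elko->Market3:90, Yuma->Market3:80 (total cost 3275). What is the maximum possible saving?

Current plan cost = 115·6 + 5·13 + 10·5 + 90·15 + 80·14 = 3275.
Optimal plan:
  Kent→Market1: 115 × 6 = 690
  Kent→Market3: 5 × 15 = 75
  Elko→Market2: 15 × 5 = 75
  Elko→Market3: 85 × 15 = 1275
  Yuma→Market3: 80 × 14 = 1120
Optimal cost = 3235.
Saving = 3275 − 3235 = 40.

40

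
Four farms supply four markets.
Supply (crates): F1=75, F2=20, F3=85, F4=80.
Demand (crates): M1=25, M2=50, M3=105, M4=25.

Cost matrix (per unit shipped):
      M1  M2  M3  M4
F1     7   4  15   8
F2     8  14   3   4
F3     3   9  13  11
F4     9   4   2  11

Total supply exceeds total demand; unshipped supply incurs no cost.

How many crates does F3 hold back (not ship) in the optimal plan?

55

An optimal plan:
  F1 to M2: 50 × 4 = 200
  F1 to M4: 25 × 8 = 200
  F2 to M3: 20 × 3 = 60
  F3 to M1: 25 × 3 = 75
  F3 to M3: 5 × 13 = 65
  F4 to M3: 80 × 2 = 160
Total cost = 760.
F3 ships 30 of its 85, leaving 55.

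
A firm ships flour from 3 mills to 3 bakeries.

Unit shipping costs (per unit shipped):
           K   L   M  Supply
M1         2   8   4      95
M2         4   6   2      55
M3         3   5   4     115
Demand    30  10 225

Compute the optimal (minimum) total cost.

900

A cheapest plan:
  M1->K: 30 × 2 = 60
  M1->M: 65 × 4 = 260
  M2->M: 55 × 2 = 110
  M3->L: 10 × 5 = 50
  M3->M: 105 × 4 = 420
Total = 60 + 260 + 110 + 50 + 420 = 900.
(Supply check: M1 ships 95; M2 ships 55; M3 ships 115.)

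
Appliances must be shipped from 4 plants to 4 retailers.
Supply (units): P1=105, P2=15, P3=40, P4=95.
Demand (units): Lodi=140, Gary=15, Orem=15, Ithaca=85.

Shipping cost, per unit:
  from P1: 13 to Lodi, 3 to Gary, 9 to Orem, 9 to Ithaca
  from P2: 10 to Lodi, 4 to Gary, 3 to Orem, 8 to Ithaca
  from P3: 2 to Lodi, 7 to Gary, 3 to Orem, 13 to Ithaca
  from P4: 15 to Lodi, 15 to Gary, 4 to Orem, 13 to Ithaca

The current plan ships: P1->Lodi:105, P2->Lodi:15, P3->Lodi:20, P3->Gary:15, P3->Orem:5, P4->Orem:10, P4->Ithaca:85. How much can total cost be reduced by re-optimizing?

455

Current plan cost = 105·13 + 15·10 + 20·2 + 15·7 + 5·3 + 10·4 + 85·13 = 2820.
Optimal plan:
  P1->Lodi: 5 units
  P1->Gary: 15 units
  P1->Ithaca: 85 units
  P2->Lodi: 15 units
  P3->Lodi: 40 units
  P4->Lodi: 80 units
  P4->Orem: 15 units
Optimal cost = 2365.
Saving = 2820 − 2365 = 455.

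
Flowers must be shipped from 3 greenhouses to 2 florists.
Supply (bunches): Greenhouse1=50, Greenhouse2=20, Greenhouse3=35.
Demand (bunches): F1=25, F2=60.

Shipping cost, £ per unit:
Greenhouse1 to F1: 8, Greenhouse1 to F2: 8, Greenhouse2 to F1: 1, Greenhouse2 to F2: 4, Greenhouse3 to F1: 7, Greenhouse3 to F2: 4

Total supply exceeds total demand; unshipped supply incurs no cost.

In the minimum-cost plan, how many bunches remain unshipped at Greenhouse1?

An optimal plan:
  Greenhouse1->F1: 5 × £8 = £40
  Greenhouse1->F2: 25 × £8 = £200
  Greenhouse2->F1: 20 × £1 = £20
  Greenhouse3->F2: 35 × £4 = £140
Total cost = £400.
Greenhouse1 ships 30 of its 50, leaving 20.

20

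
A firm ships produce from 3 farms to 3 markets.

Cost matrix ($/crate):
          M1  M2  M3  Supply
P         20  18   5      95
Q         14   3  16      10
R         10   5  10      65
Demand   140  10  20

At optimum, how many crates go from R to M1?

Solving gives:
  P->M1: 75 × $20 = $1500
  P->M3: 20 × $5 = $100
  Q->M2: 10 × $3 = $30
  R->M1: 65 × $10 = $650
Total cost = $2280.
So R→M1 carries 65 crates.

65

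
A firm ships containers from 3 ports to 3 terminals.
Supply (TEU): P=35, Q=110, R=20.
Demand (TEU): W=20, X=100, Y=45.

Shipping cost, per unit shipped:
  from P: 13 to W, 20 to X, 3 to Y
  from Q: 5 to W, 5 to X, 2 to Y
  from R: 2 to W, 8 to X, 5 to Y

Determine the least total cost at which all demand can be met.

665

A cheapest plan:
  P–Y: 35 × 3 = 105
  Q–X: 100 × 5 = 500
  Q–Y: 10 × 2 = 20
  R–W: 20 × 2 = 40
Total = 105 + 500 + 20 + 40 = 665.
(Supply check: P ships 35; Q ships 110; R ships 20.)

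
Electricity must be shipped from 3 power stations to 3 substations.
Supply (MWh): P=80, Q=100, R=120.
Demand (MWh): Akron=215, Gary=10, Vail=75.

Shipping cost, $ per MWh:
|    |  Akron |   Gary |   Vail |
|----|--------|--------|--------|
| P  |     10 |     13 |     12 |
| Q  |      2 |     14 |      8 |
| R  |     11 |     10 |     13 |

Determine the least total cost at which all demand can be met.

An optimal shipping plan:
  P to Akron: 5 × $10 = $50
  P to Vail: 75 × $12 = $900
  Q to Akron: 100 × $2 = $200
  R to Akron: 110 × $11 = $1210
  R to Gary: 10 × $10 = $100
Total = 50 + 900 + 200 + 1210 + 100 = $2460.

2460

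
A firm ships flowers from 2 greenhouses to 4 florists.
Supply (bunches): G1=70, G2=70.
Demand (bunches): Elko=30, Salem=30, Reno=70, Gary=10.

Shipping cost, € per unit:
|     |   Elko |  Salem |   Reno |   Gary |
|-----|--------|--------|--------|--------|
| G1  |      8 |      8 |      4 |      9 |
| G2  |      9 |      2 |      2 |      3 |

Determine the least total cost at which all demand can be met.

550

Optimal allocation:
  G1 to Elko: 30 × €8 = €240
  G1 to Reno: 40 × €4 = €160
  G2 to Salem: 30 × €2 = €60
  G2 to Reno: 30 × €2 = €60
  G2 to Gary: 10 × €3 = €30
Total = 240 + 160 + 60 + 60 + 30 = €550.
(Supply check: G1 ships 70; G2 ships 70.)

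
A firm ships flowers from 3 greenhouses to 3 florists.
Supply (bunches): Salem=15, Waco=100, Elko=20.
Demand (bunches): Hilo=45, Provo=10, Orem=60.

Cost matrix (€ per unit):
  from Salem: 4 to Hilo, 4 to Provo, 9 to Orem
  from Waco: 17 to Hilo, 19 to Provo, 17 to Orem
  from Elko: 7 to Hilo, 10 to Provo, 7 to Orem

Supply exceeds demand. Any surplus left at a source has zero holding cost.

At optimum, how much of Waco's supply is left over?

An optimal plan:
  Salem to Hilo: 5 × €4 = €20
  Salem to Provo: 10 × €4 = €40
  Waco to Hilo: 40 × €17 = €680
  Waco to Orem: 40 × €17 = €680
  Elko to Orem: 20 × €7 = €140
Total cost = €1560.
Waco ships 80 of its 100, leaving 20.

20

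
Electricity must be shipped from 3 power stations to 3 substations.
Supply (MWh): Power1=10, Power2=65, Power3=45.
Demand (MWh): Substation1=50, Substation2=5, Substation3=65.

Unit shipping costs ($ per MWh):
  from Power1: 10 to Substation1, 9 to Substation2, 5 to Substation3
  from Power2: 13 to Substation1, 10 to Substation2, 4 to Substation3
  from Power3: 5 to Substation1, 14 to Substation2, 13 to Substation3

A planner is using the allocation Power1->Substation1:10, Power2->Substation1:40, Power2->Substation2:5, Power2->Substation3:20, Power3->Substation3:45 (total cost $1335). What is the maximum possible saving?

Current plan cost = 10·10 + 40·13 + 5·10 + 20·4 + 45·13 = $1335.
Optimal plan:
  Power1->Substation1: 5 × $10 = $50
  Power1->Substation2: 5 × $9 = $45
  Power2->Substation3: 65 × $4 = $260
  Power3->Substation1: 45 × $5 = $225
Optimal cost = $580.
Saving = 1335 − 580 = $755.

755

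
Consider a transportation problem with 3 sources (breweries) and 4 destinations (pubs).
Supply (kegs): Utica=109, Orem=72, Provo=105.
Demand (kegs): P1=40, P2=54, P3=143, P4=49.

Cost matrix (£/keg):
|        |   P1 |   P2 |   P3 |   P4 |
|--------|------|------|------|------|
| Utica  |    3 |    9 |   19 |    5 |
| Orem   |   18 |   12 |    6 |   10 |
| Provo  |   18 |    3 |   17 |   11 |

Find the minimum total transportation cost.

One minimum-cost allocation:
  Utica to P1: 40 × £3 = £120
  Utica to P3: 20 × £19 = £380
  Utica to P4: 49 × £5 = £245
  Orem to P3: 72 × £6 = £432
  Provo to P2: 54 × £3 = £162
  Provo to P3: 51 × £17 = £867
Total = 120 + 380 + 245 + 432 + 162 + 867 = £2206.

2206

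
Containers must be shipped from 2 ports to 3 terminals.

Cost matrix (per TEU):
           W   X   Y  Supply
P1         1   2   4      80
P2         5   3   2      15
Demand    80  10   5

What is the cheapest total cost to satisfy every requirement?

120

One minimum-cost allocation:
  P1 to W: 80 × 1 = 80
  P2 to X: 10 × 3 = 30
  P2 to Y: 5 × 2 = 10
Total = 80 + 30 + 10 = 120.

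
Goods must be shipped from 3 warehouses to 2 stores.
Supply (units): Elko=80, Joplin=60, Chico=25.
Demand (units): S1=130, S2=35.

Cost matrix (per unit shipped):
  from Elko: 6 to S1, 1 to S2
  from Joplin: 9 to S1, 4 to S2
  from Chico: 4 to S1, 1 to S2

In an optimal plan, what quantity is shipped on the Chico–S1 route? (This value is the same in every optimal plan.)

Optimal shipments:
  Elko->S1: 45 × 6 = 270
  Elko->S2: 35 × 1 = 35
  Joplin->S1: 60 × 9 = 540
  Chico->S1: 25 × 4 = 100
Total cost = 945.
So Chico→S1 carries 25 units.

25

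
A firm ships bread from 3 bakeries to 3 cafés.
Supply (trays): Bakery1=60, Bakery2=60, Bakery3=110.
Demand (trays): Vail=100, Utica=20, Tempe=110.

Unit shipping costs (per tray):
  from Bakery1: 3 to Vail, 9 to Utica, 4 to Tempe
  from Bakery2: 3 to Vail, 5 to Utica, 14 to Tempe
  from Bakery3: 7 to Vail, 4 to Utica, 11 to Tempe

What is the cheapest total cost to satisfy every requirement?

One minimum-cost allocation:
  Bakery1→Tempe: 60 × 4 = 240
  Bakery2→Vail: 60 × 3 = 180
  Bakery3→Vail: 40 × 7 = 280
  Bakery3→Utica: 20 × 4 = 80
  Bakery3→Tempe: 50 × 11 = 550
Total = 240 + 180 + 280 + 80 + 550 = 1330.

1330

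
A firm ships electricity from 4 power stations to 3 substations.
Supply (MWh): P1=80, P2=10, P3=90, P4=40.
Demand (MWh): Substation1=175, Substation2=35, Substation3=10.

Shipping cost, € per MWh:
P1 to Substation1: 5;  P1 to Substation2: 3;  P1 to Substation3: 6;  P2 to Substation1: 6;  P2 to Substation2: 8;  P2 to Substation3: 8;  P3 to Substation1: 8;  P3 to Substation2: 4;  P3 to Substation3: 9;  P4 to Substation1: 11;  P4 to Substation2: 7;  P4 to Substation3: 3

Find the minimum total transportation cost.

1400

A cheapest plan:
  P1→Substation1: 80 × €5 = €400
  P2→Substation1: 10 × €6 = €60
  P3→Substation1: 85 × €8 = €680
  P3→Substation2: 5 × €4 = €20
  P4→Substation2: 30 × €7 = €210
  P4→Substation3: 10 × €3 = €30
Total = 400 + 60 + 680 + 20 + 210 + 30 = €1400.
(Supply check: P1 ships 80; P2 ships 10; P3 ships 90; P4 ships 40.)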